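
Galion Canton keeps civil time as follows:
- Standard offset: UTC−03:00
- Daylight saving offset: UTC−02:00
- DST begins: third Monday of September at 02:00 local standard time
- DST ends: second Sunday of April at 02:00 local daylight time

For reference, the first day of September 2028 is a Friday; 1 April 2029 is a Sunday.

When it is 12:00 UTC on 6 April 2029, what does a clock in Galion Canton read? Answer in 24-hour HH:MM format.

1 September 2028 is a Friday, so the first Monday is September 4 and the third is September 18.
1 April 2029 is a Sunday, so the first Sunday is April 1 and the second is April 8.
At the standard offset (UTC−03:00), 12:00 UTC − 3h = 09:00 Galion Canton standard time.
The standard-time date in Galion Canton, 6 April 2029, falls between 18 September 2028 and 8 April 2029, so daylight saving is in effect and Galion Canton is at UTC−02:00.
12:00 UTC − 2h = 10:00 local.

10:00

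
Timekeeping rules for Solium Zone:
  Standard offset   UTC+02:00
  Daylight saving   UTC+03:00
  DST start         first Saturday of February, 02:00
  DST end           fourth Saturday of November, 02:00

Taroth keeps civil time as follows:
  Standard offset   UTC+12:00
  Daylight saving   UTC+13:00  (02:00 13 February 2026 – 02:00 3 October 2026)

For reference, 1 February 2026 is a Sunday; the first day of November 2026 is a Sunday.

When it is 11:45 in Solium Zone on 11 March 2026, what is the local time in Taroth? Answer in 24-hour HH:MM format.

21:45

1 February 2026 is a Sunday, so the first Saturday is February 7.
1 November 2026 is a Sunday, so the first Saturday is November 7 and the fourth is November 28.
11 March 2026 lies within the daylight-saving period (7 February – 28 November), so Solium Zone is on daylight time, UTC+03:00.
11:45 Solium Zone − 3h = 08:45 UTC.
At the standard offset (UTC+12:00), 08:45 UTC + 12h = 20:45 Taroth standard time.
The standard-time date in Taroth, 11 March 2026, falls between 13 February and 3 October, so daylight saving is in effect and Taroth is at UTC+13:00.
08:45 UTC + 13h = 21:45 Taroth.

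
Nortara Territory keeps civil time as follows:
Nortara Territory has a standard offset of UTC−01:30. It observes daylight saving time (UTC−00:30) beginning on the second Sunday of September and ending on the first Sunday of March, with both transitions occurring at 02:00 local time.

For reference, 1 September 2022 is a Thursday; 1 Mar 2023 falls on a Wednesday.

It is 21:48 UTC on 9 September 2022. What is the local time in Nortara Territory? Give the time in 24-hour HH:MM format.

1 September 2022 is a Thursday, so the first Sunday is September 4 and the second is September 11.
1 March 2023 is a Wednesday, so the first Sunday is March 5.
At the standard offset (UTC−01:30), 21:48 UTC − 1h30m = 20:18 Nortara Territory standard time.
The standard-time date in Nortara Territory, 9 September 2022, is outside the daylight-saving period (11 September 2022 – 5 March 2023), so Nortara Territory is on standard time, UTC−01:30.
21:48 UTC − 1h30m = 20:18 local.

20:18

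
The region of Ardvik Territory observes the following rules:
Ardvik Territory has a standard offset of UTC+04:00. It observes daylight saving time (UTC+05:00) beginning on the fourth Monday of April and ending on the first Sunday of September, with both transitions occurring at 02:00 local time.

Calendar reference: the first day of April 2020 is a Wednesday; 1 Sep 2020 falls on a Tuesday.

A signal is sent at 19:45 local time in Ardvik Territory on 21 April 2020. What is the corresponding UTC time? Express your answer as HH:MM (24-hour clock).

1 April 2020 is a Wednesday, so the first Monday is April 6 and the fourth is April 27.
1 September 2020 is a Tuesday, so the first Sunday is September 6.
Daylight saving runs 27 April – 6 September; 21 April 2020 is outside that window, so Ardvik Territory is on standard time at UTC+04:00.
19:45 local − 4h = 15:45 UTC.

15:45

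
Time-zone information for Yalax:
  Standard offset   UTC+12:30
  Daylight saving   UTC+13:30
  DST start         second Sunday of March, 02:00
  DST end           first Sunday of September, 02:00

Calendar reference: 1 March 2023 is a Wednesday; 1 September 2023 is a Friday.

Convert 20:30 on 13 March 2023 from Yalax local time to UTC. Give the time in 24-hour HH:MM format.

07:00

1 March 2023 is a Wednesday, so the first Sunday is March 5 and the second is March 12.
1 September 2023 is a Friday, so the first Sunday is September 3.
13 March 2023 lies within the daylight-saving period (12 March – 3 September), so Yalax is on daylight time, UTC+13:30.
20:30 local − 13h30m = 07:00 UTC.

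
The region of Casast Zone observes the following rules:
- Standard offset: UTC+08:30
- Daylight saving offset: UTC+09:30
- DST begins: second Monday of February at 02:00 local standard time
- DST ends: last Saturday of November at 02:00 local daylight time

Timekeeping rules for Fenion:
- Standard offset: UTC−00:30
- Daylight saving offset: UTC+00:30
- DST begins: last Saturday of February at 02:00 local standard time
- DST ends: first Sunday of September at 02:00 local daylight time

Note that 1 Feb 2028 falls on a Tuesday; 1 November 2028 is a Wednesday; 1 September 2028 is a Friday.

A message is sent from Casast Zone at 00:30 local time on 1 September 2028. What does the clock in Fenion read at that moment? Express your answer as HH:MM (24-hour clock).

1 February 2028 is a Tuesday, so the first Monday is February 7 and the second is February 14.
1 November 2028 is a Wednesday, so Saturdays fall on 4, 11, 18, 25; the last is November 25.
Daylight saving runs 14 February – 25 November; 1 September 2028 is inside that window, so Casast Zone is at UTC+09:30.
00:30 Casast Zone − 9h30m = 15:00 UTC (rolling into the previous day, 31 August 2028).
1 February 2028 is a Tuesday, so Saturdays fall on 5, 12, 19, 26; the last is February 26.
1 September 2028 is a Friday, so the first Sunday is September 3.
At the standard offset (UTC−00:30), 15:00 UTC − 0h30m = 14:30 Fenion standard time.
The standard-time date in Fenion, 31 August 2028, falls between 26 February and 3 September, so daylight saving is in effect and Fenion is at UTC+00:30.
15:00 UTC + 0h30m = 15:30 Fenion.

15:30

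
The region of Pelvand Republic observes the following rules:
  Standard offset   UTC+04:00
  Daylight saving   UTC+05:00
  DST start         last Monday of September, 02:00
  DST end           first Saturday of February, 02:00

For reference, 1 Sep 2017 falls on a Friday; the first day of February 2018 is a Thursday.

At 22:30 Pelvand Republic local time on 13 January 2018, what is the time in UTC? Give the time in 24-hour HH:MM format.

1 September 2017 is a Friday, so Mondays fall on 4, 11, 18, 25; the last is September 25.
1 February 2018 is a Thursday, so the first Saturday is February 3.
13 January 2018 lies within the daylight-saving period (25 September 2017 – 3 February 2018), so Pelvand Republic is on daylight time, UTC+05:00.
22:30 local − 5h = 17:30 UTC.

17:30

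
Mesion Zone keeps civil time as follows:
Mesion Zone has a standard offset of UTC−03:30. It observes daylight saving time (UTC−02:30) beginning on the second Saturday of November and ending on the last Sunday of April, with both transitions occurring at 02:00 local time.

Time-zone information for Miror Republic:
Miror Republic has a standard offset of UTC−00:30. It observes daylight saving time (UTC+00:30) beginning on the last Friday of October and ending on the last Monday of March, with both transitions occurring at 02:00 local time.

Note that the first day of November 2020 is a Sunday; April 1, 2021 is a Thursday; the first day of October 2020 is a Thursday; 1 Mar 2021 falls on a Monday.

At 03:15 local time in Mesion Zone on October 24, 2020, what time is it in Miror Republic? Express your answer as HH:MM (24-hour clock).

06:15

1 November 2020 is a Sunday, so the first Saturday is November 7 and the second is November 14.
1 April 2021 is a Thursday, so Sundays fall on 4, 11, 18, 25; the last is April 25.
October 24, 2020 is outside the daylight-saving period (14 November 2020 – 25 April 2021), so Mesion Zone is on standard time, UTC−03:30.
03:15 Mesion Zone + 3h30m = 06:45 UTC.
1 October 2020 is a Thursday, so Fridays fall on 2, 9, 16, 23, 30; the last is October 30.
1 March 2021 is a Monday, so Mondays fall on 1, 8, 15, 22, 29; the last is March 29.
At the standard offset (UTC−00:30), 06:45 UTC − 0h30m = 06:15 Miror Republic standard time.
The standard-time date in Miror Republic, October 24, 2020, does not fall between 30 October 2020 and 29 March 2021, so daylight saving is not in effect and Miror Republic is at UTC−00:30.
06:45 UTC − 0h30m = 06:15 Miror Republic.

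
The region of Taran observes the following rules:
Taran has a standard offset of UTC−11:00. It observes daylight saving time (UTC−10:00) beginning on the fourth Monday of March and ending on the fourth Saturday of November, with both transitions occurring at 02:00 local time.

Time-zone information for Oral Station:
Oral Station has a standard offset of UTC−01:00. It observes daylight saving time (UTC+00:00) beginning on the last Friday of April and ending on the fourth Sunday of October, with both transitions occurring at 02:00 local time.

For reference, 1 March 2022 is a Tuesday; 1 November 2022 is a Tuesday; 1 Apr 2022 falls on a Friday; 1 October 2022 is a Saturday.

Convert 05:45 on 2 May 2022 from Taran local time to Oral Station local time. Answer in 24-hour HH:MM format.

1 March 2022 is a Tuesday, so the first Monday is March 7 and the fourth is March 28.
1 November 2022 is a Tuesday, so the first Saturday is November 5 and the fourth is November 26.
2 May 2022 lies within the daylight-saving period (28 March – 26 November), so Taran is on daylight time, UTC−10:00.
05:45 Taran + 10h = 15:45 UTC.
1 April 2022 is a Friday, so Fridays fall on 1, 8, 15, 22, 29; the last is April 29.
1 October 2022 is a Saturday, so the first Sunday is October 2 and the fourth is October 23.
At the standard offset (UTC−01:00), 15:45 UTC − 1h = 14:45 Oral Station standard time.
The standard-time date in Oral Station, 2 May 2022, lies within the daylight-saving period (29 April – 23 October), so Oral Station is on daylight time, UTC+00:00.
15:45 UTC + 0h = 15:45 Oral Station.

15:45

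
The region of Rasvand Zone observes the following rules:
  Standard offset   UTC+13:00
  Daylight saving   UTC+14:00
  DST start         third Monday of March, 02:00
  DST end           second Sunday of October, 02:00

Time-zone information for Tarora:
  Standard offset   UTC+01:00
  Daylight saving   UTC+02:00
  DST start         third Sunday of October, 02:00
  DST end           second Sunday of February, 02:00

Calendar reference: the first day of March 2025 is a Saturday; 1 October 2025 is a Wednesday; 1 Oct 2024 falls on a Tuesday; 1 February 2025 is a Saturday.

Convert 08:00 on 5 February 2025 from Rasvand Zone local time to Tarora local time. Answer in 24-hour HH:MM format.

21:00

1 March 2025 is a Saturday, so the first Monday is March 3 and the third is March 17.
1 October 2025 is a Wednesday, so the first Sunday is October 5 and the second is October 12.
Daylight saving runs 17 March – 12 October; 5 February 2025 is outside that window, so Rasvand Zone is on standard time at UTC+13:00.
08:00 Rasvand Zone − 13h = 19:00 UTC (rolling into the previous day, 4 February 2025).
1 October 2024 is a Tuesday, so the first Sunday is October 6 and the third is October 20.
1 February 2025 is a Saturday, so the first Sunday is February 2 and the second is February 9.
At the standard offset (UTC+01:00), 19:00 UTC + 1h = 20:00 Tarora standard time.
The standard-time date in Tarora, 4 February 2025, lies within the daylight-saving period (20 October 2024 – 9 February 2025), so Tarora is on daylight time, UTC+02:00.
19:00 UTC + 2h = 21:00 Tarora.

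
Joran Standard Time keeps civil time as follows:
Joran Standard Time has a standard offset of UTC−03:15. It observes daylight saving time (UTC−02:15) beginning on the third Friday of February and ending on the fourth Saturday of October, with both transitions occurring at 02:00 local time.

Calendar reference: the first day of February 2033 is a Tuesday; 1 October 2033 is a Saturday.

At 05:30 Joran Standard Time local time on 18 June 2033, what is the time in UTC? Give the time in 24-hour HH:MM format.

1 February 2033 is a Tuesday, so the first Friday is February 4 and the third is February 18.
1 October 2033 is a Saturday, so the first Saturday is October 1 and the fourth is October 22.
Daylight saving runs 18 February – 22 October; 18 June 2033 is inside that window, so Joran Standard Time is at UTC−02:15.
05:30 local + 2h15m = 07:45 UTC.

07:45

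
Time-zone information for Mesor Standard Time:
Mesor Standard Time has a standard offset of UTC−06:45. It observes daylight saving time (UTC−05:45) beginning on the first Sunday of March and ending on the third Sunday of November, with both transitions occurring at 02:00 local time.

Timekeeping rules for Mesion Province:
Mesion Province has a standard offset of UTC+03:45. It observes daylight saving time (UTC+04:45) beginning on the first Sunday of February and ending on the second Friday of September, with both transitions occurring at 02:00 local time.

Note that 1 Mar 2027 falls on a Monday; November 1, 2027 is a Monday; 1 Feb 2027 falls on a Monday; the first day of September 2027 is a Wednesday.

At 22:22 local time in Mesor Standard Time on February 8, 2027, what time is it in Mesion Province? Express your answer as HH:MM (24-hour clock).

1 March 2027 is a Monday, so the first Sunday is March 7.
1 November 2027 is a Monday, so the first Sunday is November 7 and the third is November 21.
Daylight saving runs 7 March – 21 November; February 8, 2027 is outside that window, so Mesor Standard Time is on standard time at UTC−06:45.
22:22 Mesor Standard Time + 6h45m = 05:07 UTC (rolling into the next day, 9 February 2027).
1 February 2027 is a Monday, so the first Sunday is February 7.
1 September 2027 is a Wednesday, so the first Friday is September 3 and the second is September 10.
At the standard offset (UTC+03:45), 05:07 UTC + 3h45m = 08:52 Mesion Province standard time.
The standard-time date in Mesion Province, February 9, 2027, falls between 7 February and 10 September, so daylight saving is in effect and Mesion Province is at UTC+04:45.
05:07 UTC + 4h45m = 09:52 Mesion Province.

09:52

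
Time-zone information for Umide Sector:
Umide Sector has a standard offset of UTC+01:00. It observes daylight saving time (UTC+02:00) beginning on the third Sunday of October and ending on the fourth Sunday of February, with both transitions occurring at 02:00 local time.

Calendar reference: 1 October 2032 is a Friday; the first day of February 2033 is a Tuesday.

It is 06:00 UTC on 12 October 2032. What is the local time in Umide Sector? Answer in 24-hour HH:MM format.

07:00

1 October 2032 is a Friday, so the first Sunday is October 3 and the third is October 17.
1 February 2033 is a Tuesday, so the first Sunday is February 6 and the fourth is February 27.
At the standard offset (UTC+01:00), 06:00 UTC + 1h = 07:00 Umide Sector standard time.
Daylight saving runs 17 October 2032 – 27 February 2033; the standard-time date in Umide Sector, 12 October 2032, is outside that window, so Umide Sector is on standard time at UTC+01:00.
06:00 UTC + 1h = 07:00 local.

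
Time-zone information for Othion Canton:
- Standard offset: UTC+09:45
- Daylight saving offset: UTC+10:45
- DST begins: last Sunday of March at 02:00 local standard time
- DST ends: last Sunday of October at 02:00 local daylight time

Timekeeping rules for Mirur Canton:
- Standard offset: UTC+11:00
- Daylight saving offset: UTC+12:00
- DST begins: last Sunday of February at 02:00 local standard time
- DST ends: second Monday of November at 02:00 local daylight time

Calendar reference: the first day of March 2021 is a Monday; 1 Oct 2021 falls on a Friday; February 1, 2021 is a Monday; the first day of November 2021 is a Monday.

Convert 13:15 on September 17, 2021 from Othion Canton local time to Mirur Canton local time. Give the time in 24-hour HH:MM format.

1 March 2021 is a Monday, so Sundays fall on 7, 14, 21, 28; the last is March 28.
1 October 2021 is a Friday, so Sundays fall on 3, 10, 17, 24, 31; the last is October 31.
Daylight saving runs 28 March – 31 October; September 17, 2021 is inside that window, so Othion Canton is at UTC+10:45.
13:15 Othion Canton − 10h45m = 02:30 UTC.
1 February 2021 is a Monday, so Sundays fall on 7, 14, 21, 28; the last is February 28.
1 November 2021 is a Monday, so the first Monday is November 1 and the second is November 8.
At the standard offset (UTC+11:00), 02:30 UTC + 11h = 13:30 Mirur Canton standard time.
The standard-time date in Mirur Canton, September 17, 2021, lies within the daylight-saving period (28 February – 8 November), so Mirur Canton is on daylight time, UTC+12:00.
02:30 UTC + 12h = 14:30 Mirur Canton.

14:30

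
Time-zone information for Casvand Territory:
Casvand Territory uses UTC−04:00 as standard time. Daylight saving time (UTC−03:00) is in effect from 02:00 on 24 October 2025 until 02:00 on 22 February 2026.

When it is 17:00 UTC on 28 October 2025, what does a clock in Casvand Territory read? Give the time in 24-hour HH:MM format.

14:00

At the standard offset (UTC−04:00), 17:00 UTC − 4h = 13:00 Casvand Territory standard time.
The standard-time date in Casvand Territory, 28 October 2025, falls between 24 October 2025 and 22 February 2026, so daylight saving is in effect and Casvand Territory is at UTC−03:00.
17:00 UTC − 3h = 14:00 local.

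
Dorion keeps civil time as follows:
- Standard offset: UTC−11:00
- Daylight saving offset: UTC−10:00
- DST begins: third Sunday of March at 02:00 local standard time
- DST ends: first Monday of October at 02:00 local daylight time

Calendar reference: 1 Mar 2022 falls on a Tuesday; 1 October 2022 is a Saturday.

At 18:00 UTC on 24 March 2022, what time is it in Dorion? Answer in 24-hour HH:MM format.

1 March 2022 is a Tuesday, so the first Sunday is March 6 and the third is March 20.
1 October 2022 is a Saturday, so the first Monday is October 3.
At the standard offset (UTC−11:00), 18:00 UTC − 11h = 07:00 Dorion standard time.
Daylight saving runs 20 March – 3 October; the standard-time date in Dorion, 24 March 2022, is inside that window, so Dorion is at UTC−10:00.
18:00 UTC − 10h = 08:00 local.

08:00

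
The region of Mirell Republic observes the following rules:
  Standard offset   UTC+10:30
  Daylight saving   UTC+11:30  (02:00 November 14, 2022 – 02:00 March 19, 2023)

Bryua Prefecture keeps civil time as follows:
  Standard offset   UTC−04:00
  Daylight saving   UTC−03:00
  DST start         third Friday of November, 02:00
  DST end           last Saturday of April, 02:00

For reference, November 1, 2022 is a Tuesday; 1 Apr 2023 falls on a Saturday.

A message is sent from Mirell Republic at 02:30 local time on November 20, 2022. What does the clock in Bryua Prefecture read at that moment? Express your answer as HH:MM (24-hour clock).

Daylight saving runs 14 November 2022 – 19 March 2023; November 20, 2022 is inside that window, so Mirell Republic is at UTC+11:30.
02:30 Mirell Republic − 11h30m = 15:00 UTC (rolling into the previous day, 19 November 2022).
1 November 2022 is a Tuesday, so the first Friday is November 4 and the third is November 18.
1 April 2023 is a Saturday, so Saturdays fall on 1, 8, 15, 22, 29; the last is April 29.
At the standard offset (UTC−04:00), 15:00 UTC − 4h = 11:00 Bryua Prefecture standard time.
Daylight saving runs 18 November 2022 – 29 April 2023; the standard-time date in Bryua Prefecture, November 19, 2022, is inside that window, so Bryua Prefecture is at UTC−03:00.
15:00 UTC − 3h = 12:00 Bryua Prefecture.

12:00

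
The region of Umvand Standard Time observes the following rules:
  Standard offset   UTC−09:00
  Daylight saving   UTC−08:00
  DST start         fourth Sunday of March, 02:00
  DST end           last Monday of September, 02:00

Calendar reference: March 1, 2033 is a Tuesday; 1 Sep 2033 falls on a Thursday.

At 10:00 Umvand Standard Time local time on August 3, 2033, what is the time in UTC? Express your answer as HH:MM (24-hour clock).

18:00

1 March 2033 is a Tuesday, so the first Sunday is March 6 and the fourth is March 27.
1 September 2033 is a Thursday, so Mondays fall on 5, 12, 19, 26; the last is September 26.
Daylight saving runs 27 March – 26 September; August 3, 2033 is inside that window, so Umvand Standard Time is at UTC−08:00.
10:00 local + 8h = 18:00 UTC.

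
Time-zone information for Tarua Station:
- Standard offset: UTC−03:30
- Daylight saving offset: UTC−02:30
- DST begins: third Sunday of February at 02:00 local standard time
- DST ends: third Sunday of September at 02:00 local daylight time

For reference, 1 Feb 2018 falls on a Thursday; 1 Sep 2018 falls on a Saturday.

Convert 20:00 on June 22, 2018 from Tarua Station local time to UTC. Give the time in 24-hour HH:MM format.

1 February 2018 is a Thursday, so the first Sunday is February 4 and the third is February 18.
1 September 2018 is a Saturday, so the first Sunday is September 2 and the third is September 16.
Daylight saving runs 18 February – 16 September; June 22, 2018 is inside that window, so Tarua Station is at UTC−02:30.
20:00 local + 2h30m = 22:30 UTC.

22:30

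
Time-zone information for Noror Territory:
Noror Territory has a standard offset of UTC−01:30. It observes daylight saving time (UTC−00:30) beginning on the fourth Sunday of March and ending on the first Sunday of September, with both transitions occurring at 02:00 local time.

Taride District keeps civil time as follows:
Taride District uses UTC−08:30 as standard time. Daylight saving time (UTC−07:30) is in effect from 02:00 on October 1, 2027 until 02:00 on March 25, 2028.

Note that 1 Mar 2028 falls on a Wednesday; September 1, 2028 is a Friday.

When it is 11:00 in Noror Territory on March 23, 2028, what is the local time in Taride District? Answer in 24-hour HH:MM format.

1 March 2028 is a Wednesday, so the first Sunday is March 5 and the fourth is March 26.
1 September 2028 is a Friday, so the first Sunday is September 3.
March 23, 2028 is outside the daylight-saving period (26 March – 3 September), so Noror Territory is on standard time, UTC−01:30.
11:00 Noror Territory + 1h30m = 12:30 UTC.
At the standard offset (UTC−08:30), 12:30 UTC − 8h30m = 04:00 Taride District standard time.
The standard-time date in Taride District, March 23, 2028, falls between 1 October 2027 and 25 March 2028, so daylight saving is in effect and Taride District is at UTC−07:30.
12:30 UTC − 7h30m = 05:00 Taride District.

05:00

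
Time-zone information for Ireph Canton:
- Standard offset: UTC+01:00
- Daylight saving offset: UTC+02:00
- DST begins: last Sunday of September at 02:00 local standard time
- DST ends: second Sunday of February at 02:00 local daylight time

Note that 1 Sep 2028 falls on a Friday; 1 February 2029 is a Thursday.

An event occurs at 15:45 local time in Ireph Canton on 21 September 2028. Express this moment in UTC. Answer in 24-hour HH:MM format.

1 September 2028 is a Friday, so Sundays fall on 3, 10, 17, 24; the last is September 24.
1 February 2029 is a Thursday, so the first Sunday is February 4 and the second is February 11.
21 September 2028 does not fall between 24 September 2028 and 11 February 2029, so daylight saving is not in effect and Ireph Canton is at UTC+01:00.
15:45 local − 1h = 14:45 UTC.

14:45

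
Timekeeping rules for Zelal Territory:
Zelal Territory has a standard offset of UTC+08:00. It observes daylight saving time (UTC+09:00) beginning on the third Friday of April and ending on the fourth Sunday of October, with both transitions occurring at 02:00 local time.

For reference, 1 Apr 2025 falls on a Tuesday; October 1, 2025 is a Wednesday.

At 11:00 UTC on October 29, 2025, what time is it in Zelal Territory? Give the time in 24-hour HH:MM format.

1 April 2025 is a Tuesday, so the first Friday is April 4 and the third is April 18.
1 October 2025 is a Wednesday, so the first Sunday is October 5 and the fourth is October 26.
At the standard offset (UTC+08:00), 11:00 UTC + 8h = 19:00 Zelal Territory standard time.
The standard-time date in Zelal Territory, October 29, 2025, is outside the daylight-saving period (18 April – 26 October), so Zelal Territory is on standard time, UTC+08:00.
11:00 UTC + 8h = 19:00 local.

19:00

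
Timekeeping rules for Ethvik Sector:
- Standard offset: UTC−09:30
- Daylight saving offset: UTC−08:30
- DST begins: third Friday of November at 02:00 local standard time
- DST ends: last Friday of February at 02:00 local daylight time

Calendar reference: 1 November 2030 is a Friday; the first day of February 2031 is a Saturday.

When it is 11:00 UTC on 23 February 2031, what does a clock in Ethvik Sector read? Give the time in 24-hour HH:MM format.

02:30

1 November 2030 is a Friday, so the first Friday is November 1 and the third is November 15.
1 February 2031 is a Saturday, so Fridays fall on 7, 14, 21, 28; the last is February 28.
At the standard offset (UTC−09:30), 11:00 UTC − 9h30m = 01:30 Ethvik Sector standard time.
The standard-time date in Ethvik Sector, 23 February 2031, lies within the daylight-saving period (15 November 2030 – 28 February 2031), so Ethvik Sector is on daylight time, UTC−08:30.
11:00 UTC − 8h30m = 02:30 local.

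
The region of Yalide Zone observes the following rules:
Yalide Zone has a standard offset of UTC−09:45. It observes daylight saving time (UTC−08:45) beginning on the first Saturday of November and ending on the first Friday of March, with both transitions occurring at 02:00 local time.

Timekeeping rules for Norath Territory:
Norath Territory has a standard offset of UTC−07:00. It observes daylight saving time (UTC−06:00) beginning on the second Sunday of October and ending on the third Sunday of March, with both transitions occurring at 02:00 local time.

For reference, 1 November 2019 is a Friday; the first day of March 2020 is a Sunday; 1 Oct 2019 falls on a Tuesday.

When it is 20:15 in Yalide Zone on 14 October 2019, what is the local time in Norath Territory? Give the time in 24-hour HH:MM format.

1 November 2019 is a Friday, so the first Saturday is November 2.
1 March 2020 is a Sunday, so the first Friday is March 6.
14 October 2019 is outside the daylight-saving period (2 November 2019 – 6 March 2020), so Yalide Zone is on standard time, UTC−09:45.
20:15 Yalide Zone + 9h45m = 06:00 UTC (rolling into the next day, 15 October 2019).
1 October 2019 is a Tuesday, so the first Sunday is October 6 and the second is October 13.
1 March 2020 is a Sunday, so the first Sunday is March 1 and the third is March 15.
At the standard offset (UTC−07:00), 06:00 UTC − 7h = 23:00 Norath Territory standard time (rolling into the previous day, 14 October 2019).
Daylight saving runs 13 October 2019 – 15 March 2020; the standard-time date in Norath Territory, 14 October 2019, is inside that window, so Norath Territory is at UTC−06:00.
06:00 UTC − 6h = 00:00 Norath Territory.

00:00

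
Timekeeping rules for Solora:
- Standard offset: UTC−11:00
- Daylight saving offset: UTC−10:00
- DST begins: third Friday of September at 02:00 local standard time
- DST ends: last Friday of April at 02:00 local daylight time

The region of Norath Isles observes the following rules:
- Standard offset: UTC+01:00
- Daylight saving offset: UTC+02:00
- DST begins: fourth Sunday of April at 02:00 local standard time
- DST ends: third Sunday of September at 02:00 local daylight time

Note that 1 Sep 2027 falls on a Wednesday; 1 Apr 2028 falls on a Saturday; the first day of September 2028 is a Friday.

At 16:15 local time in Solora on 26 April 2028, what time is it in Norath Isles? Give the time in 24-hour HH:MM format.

1 September 2027 is a Wednesday, so the first Friday is September 3 and the third is September 17.
1 April 2028 is a Saturday, so Fridays fall on 7, 14, 21, 28; the last is April 28.
26 April 2028 falls between 17 September 2027 and 28 April 2028, so daylight saving is in effect and Solora is at UTC−10:00.
16:15 Solora + 10h = 02:15 UTC (rolling into the next day, 27 April 2028).
1 April 2028 is a Saturday, so the first Sunday is April 2 and the fourth is April 23.
1 September 2028 is a Friday, so the first Sunday is September 3 and the third is September 17.
At the standard offset (UTC+01:00), 02:15 UTC + 1h = 03:15 Norath Isles standard time.
The standard-time date in Norath Isles, 27 April 2028, lies within the daylight-saving period (23 April – 17 September), so Norath Isles is on daylight time, UTC+02:00.
02:15 UTC + 2h = 04:15 Norath Isles.

04:15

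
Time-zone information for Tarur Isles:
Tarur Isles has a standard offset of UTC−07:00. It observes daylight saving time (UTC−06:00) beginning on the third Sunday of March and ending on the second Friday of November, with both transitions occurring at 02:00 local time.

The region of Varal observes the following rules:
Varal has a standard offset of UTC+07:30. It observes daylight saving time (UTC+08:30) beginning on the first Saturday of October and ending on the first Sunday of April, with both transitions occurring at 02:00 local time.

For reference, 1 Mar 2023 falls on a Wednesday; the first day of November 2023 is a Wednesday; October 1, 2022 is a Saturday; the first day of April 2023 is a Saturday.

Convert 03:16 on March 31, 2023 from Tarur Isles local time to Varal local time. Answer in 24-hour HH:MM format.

1 March 2023 is a Wednesday, so the first Sunday is March 5 and the third is March 19.
1 November 2023 is a Wednesday, so the first Friday is November 3 and the second is November 10.
Daylight saving runs 19 March – 10 November; March 31, 2023 is inside that window, so Tarur Isles is at UTC−06:00.
03:16 Tarur Isles + 6h = 09:16 UTC.
1 October 2022 is a Saturday, so the first Saturday is October 1.
1 April 2023 is a Saturday, so the first Sunday is April 2.
At the standard offset (UTC+07:30), 09:16 UTC + 7h30m = 16:46 Varal standard time.
The standard-time date in Varal, March 31, 2023, lies within the daylight-saving period (1 October 2022 – 2 April 2023), so Varal is on daylight time, UTC+08:30.
09:16 UTC + 8h30m = 17:46 Varal.

17:46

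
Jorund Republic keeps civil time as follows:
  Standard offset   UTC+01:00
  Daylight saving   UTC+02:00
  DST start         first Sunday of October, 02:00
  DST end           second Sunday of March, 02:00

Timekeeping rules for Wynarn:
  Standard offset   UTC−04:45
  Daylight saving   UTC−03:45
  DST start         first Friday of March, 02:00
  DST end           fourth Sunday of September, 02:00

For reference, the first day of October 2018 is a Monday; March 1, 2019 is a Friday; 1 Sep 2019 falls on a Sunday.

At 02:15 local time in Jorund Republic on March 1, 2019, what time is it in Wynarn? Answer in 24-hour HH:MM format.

1 October 2018 is a Monday, so the first Sunday is October 7.
1 March 2019 is a Friday, so the first Sunday is March 3 and the second is March 10.
March 1, 2019 lies within the daylight-saving period (7 October 2018 – 10 March 2019), so Jorund Republic is on daylight time, UTC+02:00.
02:15 Jorund Republic − 2h = 00:15 UTC.
1 March 2019 is a Friday, so the first Friday is March 1.
1 September 2019 is a Sunday, so the first Sunday is September 1 and the fourth is September 22.
At the standard offset (UTC−04:45), 00:15 UTC − 4h45m = 19:30 Wynarn standard time (rolling into the previous day, 28 February 2019).
The standard-time date in Wynarn, February 28, 2019, does not fall between 1 March and 22 September, so daylight saving is not in effect and Wynarn is at UTC−04:45.
00:15 UTC − 4h45m = 19:30 Wynarn (rolling into the previous day, 28 February 2019).

19:30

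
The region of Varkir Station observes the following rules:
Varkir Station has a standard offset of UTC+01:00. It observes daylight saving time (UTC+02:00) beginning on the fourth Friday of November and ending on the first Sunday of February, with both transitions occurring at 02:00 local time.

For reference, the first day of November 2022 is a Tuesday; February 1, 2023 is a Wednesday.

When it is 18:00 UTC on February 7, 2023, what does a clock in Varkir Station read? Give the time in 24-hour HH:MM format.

1 November 2022 is a Tuesday, so the first Friday is November 4 and the fourth is November 25.
1 February 2023 is a Wednesday, so the first Sunday is February 5.
At the standard offset (UTC+01:00), 18:00 UTC + 1h = 19:00 Varkir Station standard time.
The standard-time date in Varkir Station, February 7, 2023, is outside the daylight-saving period (25 November 2022 – 5 February 2023), so Varkir Station is on standard time, UTC+01:00.
18:00 UTC + 1h = 19:00 local.

19:00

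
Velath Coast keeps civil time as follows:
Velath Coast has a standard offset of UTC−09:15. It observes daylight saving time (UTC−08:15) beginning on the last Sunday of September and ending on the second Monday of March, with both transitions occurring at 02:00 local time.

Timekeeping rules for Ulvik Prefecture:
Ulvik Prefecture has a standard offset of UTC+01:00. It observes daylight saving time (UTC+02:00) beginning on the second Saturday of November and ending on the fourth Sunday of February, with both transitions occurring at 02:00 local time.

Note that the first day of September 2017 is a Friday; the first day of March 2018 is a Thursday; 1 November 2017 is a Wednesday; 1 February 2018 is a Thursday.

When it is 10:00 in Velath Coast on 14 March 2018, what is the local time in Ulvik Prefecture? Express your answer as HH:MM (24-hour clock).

20:15

1 September 2017 is a Friday, so Sundays fall on 3, 10, 17, 24; the last is September 24.
1 March 2018 is a Thursday, so the first Monday is March 5 and the second is March 12.
Daylight saving runs 24 September 2017 – 12 March 2018; 14 March 2018 is outside that window, so Velath Coast is on standard time at UTC−09:15.
10:00 Velath Coast + 9h15m = 19:15 UTC.
1 November 2017 is a Wednesday, so the first Saturday is November 4 and the second is November 11.
1 February 2018 is a Thursday, so the first Sunday is February 4 and the fourth is February 25.
At the standard offset (UTC+01:00), 19:15 UTC + 1h = 20:15 Ulvik Prefecture standard time.
The standard-time date in Ulvik Prefecture, 14 March 2018, does not fall between 11 November 2017 and 25 February 2018, so daylight saving is not in effect and Ulvik Prefecture is at UTC+01:00.
19:15 UTC + 1h = 20:15 Ulvik Prefecture.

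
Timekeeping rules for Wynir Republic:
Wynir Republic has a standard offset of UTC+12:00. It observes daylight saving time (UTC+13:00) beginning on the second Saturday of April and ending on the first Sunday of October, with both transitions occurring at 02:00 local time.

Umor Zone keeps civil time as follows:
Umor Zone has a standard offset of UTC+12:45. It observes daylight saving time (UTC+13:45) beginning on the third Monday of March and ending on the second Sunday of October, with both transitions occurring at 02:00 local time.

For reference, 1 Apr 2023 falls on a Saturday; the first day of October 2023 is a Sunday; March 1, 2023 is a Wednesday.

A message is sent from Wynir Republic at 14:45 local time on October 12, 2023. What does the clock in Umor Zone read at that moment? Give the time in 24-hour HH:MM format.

15:30

1 April 2023 is a Saturday, so the first Saturday is April 1 and the second is April 8.
1 October 2023 is a Sunday, so the first Sunday is October 1.
October 12, 2023 is outside the daylight-saving period (8 April – 1 October), so Wynir Republic is on standard time, UTC+12:00.
14:45 Wynir Republic − 12h = 02:45 UTC.
1 March 2023 is a Wednesday, so the first Monday is March 6 and the third is March 20.
1 October 2023 is a Sunday, so the first Sunday is October 1 and the second is October 8.
At the standard offset (UTC+12:45), 02:45 UTC + 12h45m = 15:30 Umor Zone standard time.
The standard-time date in Umor Zone, October 12, 2023, does not fall between 20 March and 8 October, so daylight saving is not in effect and Umor Zone is at UTC+12:45.
02:45 UTC + 12h45m = 15:30 Umor Zone.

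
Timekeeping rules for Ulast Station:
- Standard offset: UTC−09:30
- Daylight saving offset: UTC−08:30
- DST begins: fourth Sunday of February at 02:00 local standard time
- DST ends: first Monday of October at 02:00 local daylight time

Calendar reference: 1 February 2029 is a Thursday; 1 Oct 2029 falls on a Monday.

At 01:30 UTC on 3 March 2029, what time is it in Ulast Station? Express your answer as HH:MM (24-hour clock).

17:00

1 February 2029 is a Thursday, so the first Sunday is February 4 and the fourth is February 25.
1 October 2029 is a Monday, so the first Monday is October 1.
At the standard offset (UTC−09:30), 01:30 UTC − 9h30m = 16:00 Ulast Station standard time (rolling into the previous day, 2 March 2029).
Daylight saving runs 25 February – 1 October; the standard-time date in Ulast Station, 2 March 2029, is inside that window, so Ulast Station is at UTC−08:30.
01:30 UTC − 8h30m = 17:00 local (rolling into the previous day, 2 March 2029).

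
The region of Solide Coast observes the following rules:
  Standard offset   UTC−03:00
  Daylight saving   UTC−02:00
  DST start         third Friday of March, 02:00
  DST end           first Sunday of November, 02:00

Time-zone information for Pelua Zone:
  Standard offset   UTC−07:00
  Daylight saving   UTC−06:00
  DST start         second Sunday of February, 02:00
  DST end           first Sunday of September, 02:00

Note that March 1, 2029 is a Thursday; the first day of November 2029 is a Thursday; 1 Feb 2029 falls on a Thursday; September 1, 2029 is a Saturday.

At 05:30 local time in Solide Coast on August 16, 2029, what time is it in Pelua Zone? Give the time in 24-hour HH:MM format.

01:30

1 March 2029 is a Thursday, so the first Friday is March 2 and the third is March 16.
1 November 2029 is a Thursday, so the first Sunday is November 4.
August 16, 2029 falls between 16 March and 4 November, so daylight saving is in effect and Solide Coast is at UTC−02:00.
05:30 Solide Coast + 2h = 07:30 UTC.
1 February 2029 is a Thursday, so the first Sunday is February 4 and the second is February 11.
1 September 2029 is a Saturday, so the first Sunday is September 2.
At the standard offset (UTC−07:00), 07:30 UTC − 7h = 00:30 Pelua Zone standard time.
Daylight saving runs 11 February – 2 September; the standard-time date in Pelua Zone, August 16, 2029, is inside that window, so Pelua Zone is at UTC−06:00.
07:30 UTC − 6h = 01:30 Pelua Zone.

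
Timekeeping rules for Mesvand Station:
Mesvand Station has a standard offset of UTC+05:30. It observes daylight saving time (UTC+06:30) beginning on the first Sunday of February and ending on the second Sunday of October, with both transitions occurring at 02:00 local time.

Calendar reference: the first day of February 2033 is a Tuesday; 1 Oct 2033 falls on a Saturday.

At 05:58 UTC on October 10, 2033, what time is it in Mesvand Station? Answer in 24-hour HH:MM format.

1 February 2033 is a Tuesday, so the first Sunday is February 6.
1 October 2033 is a Saturday, so the first Sunday is October 2 and the second is October 9.
At the standard offset (UTC+05:30), 05:58 UTC + 5h30m = 11:28 Mesvand Station standard time.
The standard-time date in Mesvand Station, October 10, 2033, does not fall between 6 February and 9 October, so daylight saving is not in effect and Mesvand Station is at UTC+05:30.
05:58 UTC + 5h30m = 11:28 local.

11:28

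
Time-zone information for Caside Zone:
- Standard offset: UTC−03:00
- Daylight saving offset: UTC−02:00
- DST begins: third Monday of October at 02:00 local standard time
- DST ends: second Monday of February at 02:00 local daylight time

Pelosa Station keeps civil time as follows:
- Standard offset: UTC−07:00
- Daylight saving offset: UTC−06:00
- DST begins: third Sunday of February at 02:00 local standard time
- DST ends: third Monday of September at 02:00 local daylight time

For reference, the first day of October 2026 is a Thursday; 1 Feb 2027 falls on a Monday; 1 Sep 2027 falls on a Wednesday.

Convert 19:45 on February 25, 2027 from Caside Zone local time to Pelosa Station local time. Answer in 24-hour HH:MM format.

16:45

1 October 2026 is a Thursday, so the first Monday is October 5 and the third is October 19.
1 February 2027 is a Monday, so the first Monday is February 1 and the second is February 8.
Daylight saving runs 19 October 2026 – 8 February 2027; February 25, 2027 is outside that window, so Caside Zone is on standard time at UTC−03:00.
19:45 Caside Zone + 3h = 22:45 UTC.
1 February 2027 is a Monday, so the first Sunday is February 7 and the third is February 21.
1 September 2027 is a Wednesday, so the first Monday is September 6 and the third is September 20.
At the standard offset (UTC−07:00), 22:45 UTC − 7h = 15:45 Pelosa Station standard time.
The standard-time date in Pelosa Station, February 25, 2027, lies within the daylight-saving period (21 February – 20 September), so Pelosa Station is on daylight time, UTC−06:00.
22:45 UTC − 6h = 16:45 Pelosa Station.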